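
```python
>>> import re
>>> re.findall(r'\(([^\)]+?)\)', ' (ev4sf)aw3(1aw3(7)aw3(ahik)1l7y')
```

['ev4sf', '1aw3(7', 'ahik']

Walking the string: at [1:8] match '(ev4sf)', group 1 = 'ev4sf'; at [11:19] match '(1aw3(7)', group 1 = '1aw3(7'; at [22:28] match '(ahik)', group 1 = 'ahik'.
Because there's exactly one group, `findall` drops the full match and keeps group 1 from each hit.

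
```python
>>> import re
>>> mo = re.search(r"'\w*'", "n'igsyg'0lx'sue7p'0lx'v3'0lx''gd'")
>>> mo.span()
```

(1, 8)

Unlike `match`, `search` isn't anchored — it looks for the pattern anywhere in the string.
The match spans [1:8] → "'igsyg'".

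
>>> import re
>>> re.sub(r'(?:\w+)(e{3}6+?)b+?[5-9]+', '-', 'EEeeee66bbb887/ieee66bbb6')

'-/-'

This matches one or more of a word character (non-capturing group); then exactly 3 of a literal 'e', then one or more of the literal '6' (lazy) (captured); then one or more of a literal 'b' (lazy), then one or more of a character in [5-9].
`sub` substitutes '-' at each match site.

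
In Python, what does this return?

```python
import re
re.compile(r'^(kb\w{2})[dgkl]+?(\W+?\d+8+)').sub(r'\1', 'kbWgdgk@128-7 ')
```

'kbWg-7 '

The pattern matches anchored at the start of the string; then the literal 'kb', then exactly 2 of a word character (captured); then one or more of one of [dgkl] (lazy); then one or more of a non-word character (lazy), then one or more of a digit, then one or more of the literal '8' (captured).
Matches: at [0:11] → 'kbWgdgk@128'.
Each match is replaced using the text its own group 1 captured.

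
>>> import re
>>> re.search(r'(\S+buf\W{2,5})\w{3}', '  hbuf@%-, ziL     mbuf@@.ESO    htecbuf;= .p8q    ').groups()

The match spans [2:14] → 'hbuf@%-, ziL'.
Captured: group 1 = 'hbuf@%-, '.

('hbuf@%-, ',)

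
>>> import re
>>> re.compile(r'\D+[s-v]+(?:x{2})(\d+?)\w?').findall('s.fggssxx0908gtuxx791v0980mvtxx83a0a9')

['0', '7', '8']

Pattern: one or more of a non-digit; then one or more of a character in [s-v]; then exactly 2 of a literal 'x' (non-capturing group); then one or more of a digit (lazy) (captured); then optionally a word character.
One capturing group, so `findall` returns just the captured substring from each match — 3 in all.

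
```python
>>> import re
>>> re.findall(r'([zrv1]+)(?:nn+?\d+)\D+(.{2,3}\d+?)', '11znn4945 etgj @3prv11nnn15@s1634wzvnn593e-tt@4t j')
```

[('11z', ' @3'), ('rv11', '1634'), ('zv', 't@4')]

This matches one or more of one of [zrv1] (captured); then the literal 'n', then one or more of the literal 'n' (lazy), then one or more of a digit (non-capturing group); then one or more of a non-digit; then 2 to 3 of any character, then one or more of a digit (lazy) (captured).
2 groups means each result is a tuple of 2 captured strings — 3 here.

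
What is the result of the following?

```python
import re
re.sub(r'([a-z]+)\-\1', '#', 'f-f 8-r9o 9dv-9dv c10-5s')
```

The backreference `\1` re-matches whatever the first group consumed, character for character.
Matches: at [0:3] → 'f-f'.
`sub` substitutes '#' at each match site.

'# 8-r9o 9dv-9dv c10-5s'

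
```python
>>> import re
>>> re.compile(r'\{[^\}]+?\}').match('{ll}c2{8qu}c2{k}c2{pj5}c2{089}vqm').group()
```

`re.match` won't scan ahead — the pattern has to work from the very first character.
The match spans [0:4] → '{ll}'.

'{ll}'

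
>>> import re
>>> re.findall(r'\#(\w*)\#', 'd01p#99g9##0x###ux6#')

One capturing group, so `findall` returns just the captured substring from each match — 3 in all.

['99g9', '0x', '']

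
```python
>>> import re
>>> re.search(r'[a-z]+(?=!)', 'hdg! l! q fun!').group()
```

The lookaround is zero-width — it requires the adjacent text to match without consuming it, so the asserted text isn't part of the match.
`re.search` tries every starting position until one works.
The match spans [0:3] → 'hdg'.

'hdg'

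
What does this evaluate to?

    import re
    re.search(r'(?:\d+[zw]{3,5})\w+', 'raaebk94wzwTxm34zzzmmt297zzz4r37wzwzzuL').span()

(6, 39)

Pattern: one or more of a digit, then 3 to 5 of one of [zw] (non-capturing group); then one or more of a word character.
`re.search` tries every starting position until one works.
The match spans [6:39] → '94wzwTxm34zzzmmt297zzz4r37wzwzzuL'.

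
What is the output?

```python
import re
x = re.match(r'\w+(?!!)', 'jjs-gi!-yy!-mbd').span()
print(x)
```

Because the assertion is negative and zero-width, positions next to the forbidden text are skipped.
`re.match` won't scan ahead — the pattern has to work from the very first character.
The match spans [0:3] → 'jjs'.

(0, 3)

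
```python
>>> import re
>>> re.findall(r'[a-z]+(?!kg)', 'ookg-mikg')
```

['ookg', 'mikg']

Because the assertion is negative and zero-width, positions next to the forbidden text are skipped.
Matches: at [0:4] → 'ookg'; at [5:9] → 'mikg'.
Since nothing is captured, `findall` lists the 2 matched substrings directly.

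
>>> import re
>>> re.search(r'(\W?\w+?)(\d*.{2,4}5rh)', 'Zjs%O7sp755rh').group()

'%O7sp755rh'

This matches optionally a non-word character, then one or more of a word character (lazy) (captured); then zero or more of a digit, then 2 to 4 of any character, then the literal '5rh' (captured).
Unlike `match`, `search` isn't anchored — it looks for the pattern anywhere in the string.
The match spans [3:13] → '%O7sp755rh'.
Captured: group 1 = '%O', group 2 = '7sp755rh'.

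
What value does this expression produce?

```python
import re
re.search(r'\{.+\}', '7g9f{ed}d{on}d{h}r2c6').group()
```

The match spans [4:17] → '{ed}d{on}d{h}'.

'{ed}d{on}d{h}'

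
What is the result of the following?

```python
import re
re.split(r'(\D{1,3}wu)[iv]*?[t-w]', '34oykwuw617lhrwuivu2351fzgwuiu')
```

['34', 'oykwu', '617', 'lhrwu', 'u2351', 'fzgwu', '']

This matches 1 to 3 of a non-digit, then the literal 'wu' (captured); then zero or more of one of [iv] (lazy); then a character in [t-w].
The group in the pattern means `split` returns the separators' captures alongside the pieces.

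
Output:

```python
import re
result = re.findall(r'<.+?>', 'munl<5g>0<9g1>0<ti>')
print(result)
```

Lazy quantifiers expand one character at a time until the remainder of the pattern can match.
`findall` yields the raw match text (3 of them) because the pattern has no groups.

['<5g>', '<9g1>', '<ti>']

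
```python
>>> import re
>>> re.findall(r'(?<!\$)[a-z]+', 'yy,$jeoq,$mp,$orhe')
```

['yy', 'eoq', 'p', 'rhe']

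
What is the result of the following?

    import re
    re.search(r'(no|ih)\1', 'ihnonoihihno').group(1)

'no'

After group 1 captures some text, `\1` only succeeds where that same text appears again.
`re.search` tries every starting position until one works.
The match spans [2:6] → 'nono'.
Captured: group 1 = 'no'.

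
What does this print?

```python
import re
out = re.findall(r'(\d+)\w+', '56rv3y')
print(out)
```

['56']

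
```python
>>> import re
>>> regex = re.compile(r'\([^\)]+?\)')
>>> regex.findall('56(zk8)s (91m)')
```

No capturing groups, so `findall` returns the 2 full match strings.

['(zk8)', '(91m)']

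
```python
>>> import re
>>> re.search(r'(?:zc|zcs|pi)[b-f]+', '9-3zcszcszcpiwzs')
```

None

Here nothing in the string fits, so the call returns None.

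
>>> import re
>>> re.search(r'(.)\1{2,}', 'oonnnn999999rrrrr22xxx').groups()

('n',)

The backreference `\1` re-matches whatever the first group consumed, character for character.
Unlike `match`, `search` isn't anchored — it looks for the pattern anywhere in the string.
The match spans [2:6] → 'nnnn'.
Captured: group 1 = 'n'.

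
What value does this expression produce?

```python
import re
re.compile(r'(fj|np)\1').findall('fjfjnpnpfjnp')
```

['fj', 'np']

A backreference is literal: `\1` must see the identical characters the first group matched.
`findall` collects group 1 from each match (2 total).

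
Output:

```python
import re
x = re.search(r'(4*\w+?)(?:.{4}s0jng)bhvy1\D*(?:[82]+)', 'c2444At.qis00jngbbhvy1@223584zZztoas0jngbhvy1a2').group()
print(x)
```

223584zZztoas0jngbhvy1a2

This matches zero or more of a literal '4', then one or more of a word character (lazy) (captured); then exactly 4 of any character, then the literal 's0', then the literal 'jng' (non-capturing group); then the literal 'bh', then the literal 'vy1', then zero or more of a non-digit; then one or more of one of [82] (non-capturing group).
`re.search` tries every starting position until one works.
The match spans [23:47] → '223584zZztoas0jngbhvy1a2'.
Captured: group 1 = '223584zZ'.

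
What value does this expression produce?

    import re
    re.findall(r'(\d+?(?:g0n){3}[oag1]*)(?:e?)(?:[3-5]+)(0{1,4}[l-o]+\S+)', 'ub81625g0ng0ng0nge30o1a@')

[('81625g0ng0ng0ng', '0o1a@')]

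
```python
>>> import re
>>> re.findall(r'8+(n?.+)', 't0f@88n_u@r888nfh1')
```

Pattern: one or more of a literal '8'; then optionally a literal 'n', then one or more of any character (captured).
Walking the string: at [4:18] match '88n_u@r888nfh1', group 1 = 'n_u@r888nfh1'.
`findall` collects group 1 from the one match (1 total).

['n_u@r888nfh1']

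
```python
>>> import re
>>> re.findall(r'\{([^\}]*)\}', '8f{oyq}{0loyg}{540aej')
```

['oyq', '0loyg']

`findall` collects group 1 from each match (2 total).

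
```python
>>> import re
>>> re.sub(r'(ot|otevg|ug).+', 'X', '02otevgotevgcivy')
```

'02X'

Every occurrence is swapped for 'X'.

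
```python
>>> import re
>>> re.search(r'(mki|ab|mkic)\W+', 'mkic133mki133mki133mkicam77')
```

None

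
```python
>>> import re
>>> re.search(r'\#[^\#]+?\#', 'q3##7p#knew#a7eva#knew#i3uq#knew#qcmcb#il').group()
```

'#7p#'

`re.search` tries every starting position until one works.
The match spans [3:7] → '#7p#'.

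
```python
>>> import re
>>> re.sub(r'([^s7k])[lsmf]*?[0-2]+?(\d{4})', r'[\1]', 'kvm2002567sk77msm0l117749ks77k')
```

This matches any character except [s7k] (captured); then zero or more of one of [lsmf] (lazy), then one or more of a character in [0-2] (lazy); then exactly 4 of a digit (captured).
Because the quantifier is non-greedy, it stops expanding at the earliest point where the rest of the pattern can succeed.
Matches: at [1:8] → 'vm20025'; at [17:24] → '0l11774'.
Each match is replaced using the text its own group 1 captured.

'k[v]67sk77msm[0]9ks77k'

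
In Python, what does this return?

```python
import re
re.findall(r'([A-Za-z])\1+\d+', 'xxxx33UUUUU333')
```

['x', 'U']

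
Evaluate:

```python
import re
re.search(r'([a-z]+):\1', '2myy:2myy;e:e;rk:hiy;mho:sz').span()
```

After group 1 captures some text, `\1` only succeeds where that same text appears again.
`re.search` tries every starting position until one works.
The match spans [10:13] → 'e:e'.
Captured: group 1 = 'e'.

(10, 13)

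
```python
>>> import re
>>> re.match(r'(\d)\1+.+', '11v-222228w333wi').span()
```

`re.match` won't scan ahead — the pattern has to work from the very first character.
The match spans [0:16] → '11v-222228w333wi'.

(0, 16)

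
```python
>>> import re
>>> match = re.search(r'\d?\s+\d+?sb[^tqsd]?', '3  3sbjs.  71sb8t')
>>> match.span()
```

(0, 7)

The pattern matches optionally a digit, then one or more of whitespace; then one or more of a digit (lazy); then the literal 'sb', then optionally any character except [tqsd].
The match spans [0:7] → '3  3sbj'.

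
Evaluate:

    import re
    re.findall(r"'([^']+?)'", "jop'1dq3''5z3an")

Walking the string: at [3:9] match "'1dq3'", group 1 = '1dq3'.
With a single group, `findall` returns only what that group captured — 1 item.

['1dq3']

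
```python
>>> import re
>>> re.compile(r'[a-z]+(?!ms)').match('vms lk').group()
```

'vms'

The negative lookahead/lookbehind blocks any match where the forbidden context is present.
With `match`, the pattern is implicitly anchored at the beginning.
The match spans [0:3] → 'vms'.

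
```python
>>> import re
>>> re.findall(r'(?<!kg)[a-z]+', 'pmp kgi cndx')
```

['pmp', 'kgi', 'cndx']

The negative lookaround is zero-width — it rules out positions where the adjacent text would match, without consuming anything.
`findall` yields the raw match text (3 of them) because the pattern has no groups.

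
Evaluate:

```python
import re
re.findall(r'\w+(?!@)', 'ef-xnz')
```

The negative lookaround is zero-width — it rules out positions where the adjacent text would match, without consuming anything.
No capturing groups, so `findall` returns the 2 full match strings.

['ef', 'xnz']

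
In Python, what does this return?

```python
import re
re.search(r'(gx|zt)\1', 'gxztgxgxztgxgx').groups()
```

('gx',)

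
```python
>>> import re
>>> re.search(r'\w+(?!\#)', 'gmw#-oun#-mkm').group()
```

The negative lookahead/lookbehind blocks any match where the forbidden context is present.
The match spans [0:2] → 'gm'.

'gm'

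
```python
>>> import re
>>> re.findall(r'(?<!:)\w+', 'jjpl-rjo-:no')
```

The negative lookaround is zero-width — it rules out positions where the adjacent text would match, without consuming anything.
No capturing groups, so `findall` returns the 3 full match strings.

['jjpl', 'rjo', 'o']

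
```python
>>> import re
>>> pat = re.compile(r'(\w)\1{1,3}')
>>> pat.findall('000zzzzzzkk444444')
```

`\1` is not a pattern — it's the concrete string captured by group 1, re-applied verbatim.
Scanning left to right: at [0:3] match '000', group 1 = '0'; at [3:7] match 'zzzz', group 1 = 'z'; at [7:9] match 'zz', group 1 = 'z'; at [9:11] match 'kk', group 1 = 'k'; at [11:15] match '4444', group 1 = '4'; ….
With a single group, `findall` returns only what that group captured — 6 items.

['0', 'z', 'z', 'k', '4', '4']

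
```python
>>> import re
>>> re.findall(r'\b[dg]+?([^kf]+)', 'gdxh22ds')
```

['dxh22ds']

Pattern: a word boundary (`\b`, zero-width); then one or more of one of [dg] (lazy); then one or more of any character except [kf] (captured).
With the lazy modifier that quantifier settles for the fewest repetitions that let the rest of the pattern succeed (the atoms after it are unaffected and can still be greedy).
Scanning left to right: at [0:8] match 'gdxh22ds', group 1 = 'dxh22ds'.
One capturing group, so `findall` returns just the captured substring from the one match — 1 in all.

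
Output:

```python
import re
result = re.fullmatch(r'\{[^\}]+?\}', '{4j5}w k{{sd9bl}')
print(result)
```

None

`re.fullmatch` requires the pattern to consume the entire string.
Here the string isn't matched end-to-end, so the call returns None.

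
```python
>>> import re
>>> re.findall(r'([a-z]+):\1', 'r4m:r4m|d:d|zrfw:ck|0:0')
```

['d']

A backreference is literal: `\1` must see the identical characters the first group matched.
Scanning left to right: at [8:11] match 'd:d', group 1 = 'd'.
Because there's exactly one group, `findall` drops the full match and keeps group 1 from the one hit.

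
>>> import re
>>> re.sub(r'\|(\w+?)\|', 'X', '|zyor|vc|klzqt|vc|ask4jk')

Matches: at [0:6] → '|zyor|'; at [8:15] → '|klzqt|'.
Each match is replaced by 'X'.

'XvcXvc|ask4jk'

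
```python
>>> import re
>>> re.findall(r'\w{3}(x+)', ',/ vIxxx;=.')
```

['xx']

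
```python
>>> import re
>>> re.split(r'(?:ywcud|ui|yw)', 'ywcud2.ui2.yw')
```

['', '2.', '2.', '']

The regex engine tests alternatives in the order written; an earlier branch that matches wins even if a later one would match more.
Matches to split on: at [0:5] → 'ywcud'; at [7:9] → 'ui'; at [11:13] → 'yw'.
The string is cut at each match, leaving 4 pieces.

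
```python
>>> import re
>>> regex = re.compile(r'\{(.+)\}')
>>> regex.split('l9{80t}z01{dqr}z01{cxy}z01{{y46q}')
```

['l9', '80t}z01{dqr}z01{cxy}z01{{y46q', '']

The group in the pattern means `split` returns the separators' captures alongside the pieces.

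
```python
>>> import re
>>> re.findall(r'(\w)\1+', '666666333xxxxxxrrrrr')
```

The backreference `\1` re-matches whatever the first group consumed, character for character.
Scanning left to right: at [0:6] match '666666', group 1 = '6'; at [6:9] match '333', group 1 = '3'; at [9:15] match 'xxxxxx', group 1 = 'x'; at [15:20] match 'rrrrr', group 1 = 'r'.
`findall` collects group 1 from each match (4 total).

['6', '3', 'x', 'r']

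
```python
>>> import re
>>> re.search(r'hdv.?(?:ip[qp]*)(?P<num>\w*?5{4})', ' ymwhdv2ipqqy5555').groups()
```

Pattern: the literal 'hdv', then optionally any character; then the literal 'ip', then zero or more of one of [qp] (non-capturing group); then zero or more of a word character (lazy), then exactly 4 of a literal '5' (captured as 'num').
`re.search` tries every starting position until one works.
The match spans [4:17] → 'hdv2ipqqy5555'.
Captured: group 1 = 'y5555'.

('y5555',)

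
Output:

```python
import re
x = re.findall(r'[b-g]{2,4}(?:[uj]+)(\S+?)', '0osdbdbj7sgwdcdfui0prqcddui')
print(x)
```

['7', 'i', 'i']

This matches 2 to 4 of a character in [b-g]; then one or more of one of [uj] (non-capturing group); then one or more of a non-whitespace character (lazy) (captured).
With the lazy modifier that quantifier settles for the fewest repetitions that let the rest of the pattern succeed (the atoms after it are unaffected and can still be greedy).
Matches: at [3:9] match 'dbdbj7', group 1 = '7'; at [12:18] match 'dcdfui', group 1 = 'i'; at [22:27] match 'cddui', group 1 = 'i'.
`findall` collects group 1 from each match (3 total).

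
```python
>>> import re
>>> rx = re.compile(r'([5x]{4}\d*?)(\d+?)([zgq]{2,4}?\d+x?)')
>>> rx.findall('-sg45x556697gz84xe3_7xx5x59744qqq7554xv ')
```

This matches exactly 4 of one of [5x], then zero or more of a digit (lazy) (captured); then one or more of a digit (lazy) (captured); then 2 to 4 of one of [zgq] (lazy), then one or more of a digit, then optionally a literal 'x' (captured).
Lazy quantifiers expand one character at a time until the remainder of the pattern can match.
Scanning left to right: at [4:17] match '5x556697gz84x', groups = ('5x55', '6697', 'gz84x'); at [21:38] match 'xx5x59744qqq7554x', groups = ('xx5x', '59744', 'qqq7554x').
`findall` packs the 3 group values into a tuple for every match.

[('5x55', '6697', 'gz84x'), ('xx5x', '59744', 'qqq7554x')]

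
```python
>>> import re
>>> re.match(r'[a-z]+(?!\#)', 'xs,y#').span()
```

With `match`, the pattern is implicitly anchored at the beginning.
The match spans [0:2] → 'xs'.

(0, 2)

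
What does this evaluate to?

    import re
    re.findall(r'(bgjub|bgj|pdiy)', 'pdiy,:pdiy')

`findall` collects group 1 from each match (2 total).

['pdiy', 'pdiy']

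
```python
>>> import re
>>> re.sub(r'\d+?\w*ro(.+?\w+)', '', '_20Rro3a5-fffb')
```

Every occurrence is swapped for ''.

'_-fffb'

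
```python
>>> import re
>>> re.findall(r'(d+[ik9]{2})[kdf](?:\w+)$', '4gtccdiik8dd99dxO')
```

Pattern: one or more of the literal 'd', then exactly 2 of one of [ik9] (captured); then one of [kdf]; then one or more of a word character (non-capturing group); then anchored at the end.
`findall` collects group 1 from the one match (1 total).

['dii']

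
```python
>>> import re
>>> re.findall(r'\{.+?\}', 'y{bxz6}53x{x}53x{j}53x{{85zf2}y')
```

['{bxz6}', '{x}', '{j}', '{{85zf2}']

A `+?`/`*?`/`{m,n}?` starts at its minimum and grows only as far as needed for what follows to match.
Scanning left to right: at [1:7] → '{bxz6}'; at [10:13] → '{x}'; at [16:19] → '{j}'; at [22:30] → '{{85zf2}'.
`findall` yields the raw match text (4 of them) because the pattern has no groups.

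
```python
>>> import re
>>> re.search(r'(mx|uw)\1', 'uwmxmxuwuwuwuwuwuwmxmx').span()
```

(2, 6)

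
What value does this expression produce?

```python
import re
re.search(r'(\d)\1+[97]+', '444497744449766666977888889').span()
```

(0, 7)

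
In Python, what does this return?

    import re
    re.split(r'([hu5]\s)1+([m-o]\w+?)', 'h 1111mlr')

Pattern: one of [hu5], then whitespace (captured); then one or more of a literal '1'; then a character in [m-o], then one or more of a word character (lazy) (captured).
Matches to split on: at [0:8] → 'h 1111ml'.
`re.split` interleaves the captured-group text with the surrounding fragments.

['', 'h ', 'ml', 'r']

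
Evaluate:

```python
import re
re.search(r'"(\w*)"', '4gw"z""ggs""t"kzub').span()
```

(3, 6)

`re.search` scans for the first position where the pattern succeeds.
The match spans [3:6] → '"z"'.
Captured: group 1 = 'z'.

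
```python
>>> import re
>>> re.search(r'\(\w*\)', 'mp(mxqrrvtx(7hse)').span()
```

`search` walks the string left to right and returns the first match it finds.
The match spans [11:17] → '(7hse)'.

(11, 17)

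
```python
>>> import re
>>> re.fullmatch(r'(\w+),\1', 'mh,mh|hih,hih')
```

None

For `fullmatch`, every character of the input must be accounted for by the pattern.
Here the pattern can't cover the whole string, so the call returns None.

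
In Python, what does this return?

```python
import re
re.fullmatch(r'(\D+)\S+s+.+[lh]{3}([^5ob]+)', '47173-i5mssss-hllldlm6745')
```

For `fullmatch`, every character of the input must be accounted for by the pattern.
Here there's no way to consume every character, so the call returns None.

None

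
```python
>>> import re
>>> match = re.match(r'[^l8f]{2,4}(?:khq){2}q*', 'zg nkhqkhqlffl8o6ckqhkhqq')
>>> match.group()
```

'zg nkhqkhq'

`re.match` only tries the pattern at the start of the string.
The match spans [0:10] → 'zg nkhqkhq'.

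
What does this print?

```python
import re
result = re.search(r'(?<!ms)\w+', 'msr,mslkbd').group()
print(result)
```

msr

`(?!…)`/`(?<!…)` only lets a position through if the neighbouring text does NOT match; no characters are consumed.
`re.search` tries every starting position until one works.
The match spans [0:3] → 'msr'.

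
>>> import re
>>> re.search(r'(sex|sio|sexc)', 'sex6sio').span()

(0, 3)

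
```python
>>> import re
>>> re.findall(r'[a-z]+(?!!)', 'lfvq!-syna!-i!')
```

The negative lookaround is zero-width — it rules out positions where the adjacent text would match, without consuming anything.
`findall` yields the raw match text (2 of them) because the pattern has no groups.

['lfv', 'syn']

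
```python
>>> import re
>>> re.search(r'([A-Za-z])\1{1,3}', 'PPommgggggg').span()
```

(0, 2)

After group 1 captures some text, `\1` only succeeds where that same text appears again.
`re.search` scans for the first position where the pattern succeeds.
The match spans [0:2] → 'PP'.
Captured: group 1 = 'P'.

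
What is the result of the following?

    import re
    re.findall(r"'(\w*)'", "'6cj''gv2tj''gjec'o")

['6cj', 'gv2tj', 'gjec']

Walking the string: at [0:5] match "'6cj'", group 1 = '6cj'; at [5:12] match "'gv2tj'", group 1 = 'gv2tj'; at [12:18] match "'gjec'", group 1 = 'gjec'.
Because there's exactly one group, `findall` drops the full match and keeps group 1 from each hit.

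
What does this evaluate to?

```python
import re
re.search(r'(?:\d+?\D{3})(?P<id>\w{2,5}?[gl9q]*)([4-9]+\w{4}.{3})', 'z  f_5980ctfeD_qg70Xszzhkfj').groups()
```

('eD_qg', '70Xszzhk')

The match spans [5:25] → '5980ctfeD_qg70Xszzhk'.
Captured: group 1 = 'eD_qg', group 2 = '70Xszzhk'.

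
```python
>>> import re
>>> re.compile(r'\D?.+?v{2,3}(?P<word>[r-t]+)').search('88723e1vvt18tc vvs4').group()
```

The pattern matches optionally a non-digit, then one or more of any character (lazy), then 2 to 3 of a literal 'v'; then one or more of a character in [r-t] (captured as 'word').
The `?` after the quantifier makes it lazy — it takes as little as possible before letting the rest of the pattern try.
`re.search` scans for the first position where the pattern succeeds.
The match spans [0:10] → '88723e1vvt'.
Captured: group 1 = 't'.

'88723e1vvt'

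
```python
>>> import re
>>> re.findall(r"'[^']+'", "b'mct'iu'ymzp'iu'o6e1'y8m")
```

["'mct'", "'ymzp'", "'o6e1'"]

Scanning left to right: at [1:6] → "'mct'"; at [8:14] → "'ymzp'"; at [16:22] → "'o6e1'".
Since nothing is captured, `findall` lists the 3 matched substrings directly.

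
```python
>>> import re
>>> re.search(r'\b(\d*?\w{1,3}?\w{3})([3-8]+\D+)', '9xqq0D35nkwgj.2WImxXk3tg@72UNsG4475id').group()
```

'9xqq0D35nkwgj.'

Pattern: a word boundary (`\b`, zero-width); then zero or more of a digit (lazy), then 1 to 3 of a word character (lazy), then exactly 3 of a word character (captured); then one or more of a character in [3-8], then one or more of a non-digit (captured).
`re.search` tries every starting position until one works.
The match spans [0:14] → '9xqq0D35nkwgj.'.
Captured: group 1 = '9xqq0D', group 2 = '35nkwgj.'.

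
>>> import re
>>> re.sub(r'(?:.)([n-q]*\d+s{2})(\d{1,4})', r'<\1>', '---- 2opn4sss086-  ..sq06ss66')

'---- 2opn4sss086-  ..<q06ss>'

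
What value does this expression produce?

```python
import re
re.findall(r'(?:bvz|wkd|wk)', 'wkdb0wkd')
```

Alternation isn't longest-match — the leftmost alternative that fits at this position is chosen.
`findall` yields the raw match text (2 of them) because the pattern has no groups.

['wkd', 'wkd']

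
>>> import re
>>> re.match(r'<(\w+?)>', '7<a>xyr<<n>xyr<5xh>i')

None

`re.match` won't scan ahead — the pattern has to work from the very first character.
Here position 0 doesn't satisfy it, so the call returns None.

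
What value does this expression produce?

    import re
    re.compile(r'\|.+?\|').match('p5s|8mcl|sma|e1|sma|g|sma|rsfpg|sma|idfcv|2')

None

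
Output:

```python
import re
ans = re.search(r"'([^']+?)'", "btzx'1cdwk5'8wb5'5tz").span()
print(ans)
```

(4, 12)

`re.search` scans for the first position where the pattern succeeds.
The match spans [4:12] → "'1cdwk5'".
Captured: group 1 = '1cdwk5'.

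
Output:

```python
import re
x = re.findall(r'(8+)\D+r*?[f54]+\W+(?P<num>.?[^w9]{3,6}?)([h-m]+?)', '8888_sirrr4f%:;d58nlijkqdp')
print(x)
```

Pattern: one or more of a literal '8' (captured); then one or more of a non-digit; then zero or more of the literal 'r' (lazy), then one or more of one of [f54], then one or more of a non-word character; then optionally any character, then 3 to 6 of any character except [w9] (lazy) (captured as 'num'); then one or more of a character in [h-m] (lazy) (captured).
A non-greedy quantifier consumes as few characters as it can — just enough that the remainder of the pattern still matches from where it stops; whatever follows it matches normally.
Matches: at [0:20] match '8888_sirrr4f%:;d58nl', groups = ('8888', 'd58n', 'l').
`findall` packs the 3 group values into a tuple for every match.

[('8888', 'd58n', 'l')]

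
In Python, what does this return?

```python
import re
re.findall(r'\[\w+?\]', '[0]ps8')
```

['[0]']

Walking the string: at [0:3] → '[0]'.
No capturing groups, so `findall` returns the 1 full match string.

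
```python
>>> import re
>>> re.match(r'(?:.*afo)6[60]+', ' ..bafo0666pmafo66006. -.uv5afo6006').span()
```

(0, 35)

This matches zero or more of any character, then the literal 'afo' (non-capturing group); then the literal '6', then one or more of one of [60].
`re.match` won't scan ahead — the pattern has to work from the very first character.
The match spans [0:35] → ' ..bafo0666pmafo66006. -.uv5afo6006'.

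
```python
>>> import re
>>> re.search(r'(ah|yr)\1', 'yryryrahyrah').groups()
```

The match spans [0:4] → 'yryr'.
Captured: group 1 = 'yr'.

('yr',)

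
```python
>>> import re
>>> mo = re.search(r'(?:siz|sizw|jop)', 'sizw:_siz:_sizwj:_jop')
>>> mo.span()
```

(0, 3)

The regex engine tests alternatives in the order written; an earlier branch that matches wins even if a later one would match more.
The match spans [0:3] → 'siz'.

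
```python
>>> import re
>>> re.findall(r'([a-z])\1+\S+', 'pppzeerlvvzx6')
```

A backreference is literal: `\1` must see the identical characters the first group matched.
One capturing group, so `findall` returns just the captured substring from the one match — 1 in all.

['p']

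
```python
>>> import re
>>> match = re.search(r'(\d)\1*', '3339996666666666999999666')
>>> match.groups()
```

('3',)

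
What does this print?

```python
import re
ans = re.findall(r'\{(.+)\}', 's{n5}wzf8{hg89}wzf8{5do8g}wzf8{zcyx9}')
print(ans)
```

Scanning left to right: at [1:37] match '{n5}wzf8{hg89}wzf8{5do8g}wzf8{zcyx9}', group 1 = 'n5}wzf8{hg89}wzf8{5do8g}wzf8{zcyx9'.
With a single group, `findall` returns only what that group captured — 1 item.

['n5}wzf8{hg89}wzf8{5do8g}wzf8{zcyx9']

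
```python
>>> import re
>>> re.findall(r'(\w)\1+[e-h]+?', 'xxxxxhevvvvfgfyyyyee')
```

['x', 'v', 'y']

A backreference is literal: `\1` must see the identical characters the first group matched.
`findall` collects group 1 from each match (3 total).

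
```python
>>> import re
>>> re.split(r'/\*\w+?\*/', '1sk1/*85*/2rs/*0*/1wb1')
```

Matches to split on: at [4:10] → '/*85*/'; at [13:18] → '/*0*/'.
Each match becomes a cut point; 3 segments remain.

['1sk1', '2rs', '1wb1']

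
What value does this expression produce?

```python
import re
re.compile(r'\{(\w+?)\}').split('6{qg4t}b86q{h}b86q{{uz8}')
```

`re.split` interleaves the captured-group text with the surrounding fragments.

['6', 'qg4t', 'b86q', 'h', 'b86q{', 'uz8', '']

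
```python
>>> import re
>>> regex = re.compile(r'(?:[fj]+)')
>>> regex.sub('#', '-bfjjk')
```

'-b#k'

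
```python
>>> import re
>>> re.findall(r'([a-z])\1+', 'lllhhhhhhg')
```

After group 1 captures some text, `\1` only succeeds where that same text appears again.
With a single group, `findall` returns only what that group captured — 2 items.

['l', 'h']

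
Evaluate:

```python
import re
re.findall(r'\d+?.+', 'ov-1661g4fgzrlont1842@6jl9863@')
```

['1661g4fgzrlont1842@6jl9863@']

With no groups in the pattern, `findall` gives back each whole match — 1 here.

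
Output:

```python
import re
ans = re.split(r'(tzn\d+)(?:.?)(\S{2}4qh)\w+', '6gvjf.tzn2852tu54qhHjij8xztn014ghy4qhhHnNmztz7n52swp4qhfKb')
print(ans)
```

['6gvjf.', 'tzn2852', 'u54qh', '']

This matches the literal 'tzn', then one or more of a digit (captured); then optionally any character (non-capturing group); then exactly 2 of a non-whitespace character, then the literal '4qh' (captured); then one or more of a word character.
Matches to split on: at [6:58] → 'tzn2852tu54qhHjij8xztn014ghy4qhhHnNmztz7n52swp4qhfKb'.
With a capturing group present, the delimiter's captured portion is kept in the result list.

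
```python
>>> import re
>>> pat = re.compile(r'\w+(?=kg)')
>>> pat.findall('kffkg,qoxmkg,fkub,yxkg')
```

Lookahead/lookbehind check context without consuming it, so the matched span excludes the asserted characters.
`findall` yields the raw match text (3 of them) because the pattern has no groups.

['kff', 'qoxm', 'yx']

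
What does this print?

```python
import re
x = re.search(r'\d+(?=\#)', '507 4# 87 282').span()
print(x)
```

The `(?=…)`/`(?<=…)` assertion just peeks at neighbouring text; it doesn't advance the match position.
The match spans [4:5] → '4'.

(4, 5)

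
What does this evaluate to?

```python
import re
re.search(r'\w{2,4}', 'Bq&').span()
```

(0, 2)

Pattern: 2 to 4 of a word character.
The match spans [0:2] → 'Bq'.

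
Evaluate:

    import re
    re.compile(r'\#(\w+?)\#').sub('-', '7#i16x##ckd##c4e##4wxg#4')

Matches: at [1:7] → '#i16x#'; at [7:12] → '#ckd#'; at [12:17] → '#c4e#'; at [17:23] → '#4wxg#'.
Each match is replaced by '-'.

'7----4'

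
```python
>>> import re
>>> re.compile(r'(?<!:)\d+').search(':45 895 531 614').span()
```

`(?!…)`/`(?<!…)` only lets a position through if the neighbouring text does NOT match; no characters are consumed.
The match spans [2:3] → '5'.

(2, 3)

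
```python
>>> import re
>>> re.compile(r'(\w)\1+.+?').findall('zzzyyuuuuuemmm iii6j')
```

['z', 'u', 'm', 'i']

A backreference is literal: `\1` must see the identical characters the first group matched.
Matches: at [0:4] match 'zzzy', group 1 = 'z'; at [5:11] match 'uuuuue', group 1 = 'u'; at [11:15] match 'mmm ', group 1 = 'm'; at [15:19] match 'iii6', group 1 = 'i'.
One capturing group, so `findall` returns just the captured substring from each match — 4 in all.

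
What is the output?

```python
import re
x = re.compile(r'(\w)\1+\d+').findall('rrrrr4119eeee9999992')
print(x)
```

['r', 'e']

`\1` is not a pattern — it's the concrete string captured by group 1, re-applied verbatim.
Scanning left to right: at [0:9] match 'rrrrr4119', group 1 = 'r'; at [9:20] match 'eeee9999992', group 1 = 'e'.
Because there's exactly one group, `findall` drops the full match and keeps group 1 from each hit.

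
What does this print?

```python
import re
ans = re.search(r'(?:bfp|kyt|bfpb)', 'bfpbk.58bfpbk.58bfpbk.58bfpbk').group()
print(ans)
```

Alternation tries branches left to right and keeps the first one that lets the overall match succeed at that position.
The match spans [0:3] → 'bfp'.

bfp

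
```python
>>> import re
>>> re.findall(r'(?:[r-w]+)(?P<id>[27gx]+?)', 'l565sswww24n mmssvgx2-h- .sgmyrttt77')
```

This matches one or more of a character in [r-w] (non-capturing group); then one or more of one of [27gx] (lazy) (captured as 'id').
Because the quantifier is non-greedy, it stops expanding at the earliest point where the rest of the pattern can succeed.
Walking the string: at [4:10] match 'sswww2', group 1 = '2'; at [15:19] match 'ssvg', group 1 = 'g'; at [26:28] match 'sg', group 1 = 'g'; at [30:35] match 'rttt7', group 1 = '7'.
Because there's exactly one group, `findall` drops the full match and keeps group 1 from each hit.

['2', 'g', 'g', '7']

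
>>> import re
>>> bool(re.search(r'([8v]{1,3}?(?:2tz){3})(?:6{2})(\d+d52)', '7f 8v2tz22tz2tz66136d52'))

False

Pattern: 1 to 3 of one of [8v] (lazy), then the literal '2tz' repeated 3 times (captured); then exactly 2 of a literal '6' (non-capturing group); then one or more of a digit, then the literal 'd52' (captured).
Here no position works, so the call returns None, and `bool(None)` is False.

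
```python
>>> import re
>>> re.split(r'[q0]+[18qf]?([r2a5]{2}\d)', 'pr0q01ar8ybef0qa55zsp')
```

The pattern matches one or more of one of [q0], then optionally one of [18qf]; then exactly 2 of one of [r2a5], then a digit (captured).
Matches to split on: at [2:9] → '0q01ar8'; at [13:18] → '0qa55'.
Because the pattern has a capturing group, `split` also inserts each captured text between the pieces.

['pr', 'ar8', 'ybef', 'a55', 'zsp']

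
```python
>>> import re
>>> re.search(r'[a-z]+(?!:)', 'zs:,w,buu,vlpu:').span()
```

The negative lookaround is zero-width — it rules out positions where the adjacent text would match, without consuming anything.
The match spans [0:1] → 'z'.

(0, 1)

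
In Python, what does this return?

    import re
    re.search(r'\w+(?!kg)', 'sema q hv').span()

A negative assertion filters positions out without eating any characters.
`re.search` tries every starting position until one works.
The match spans [0:4] → 'sema'.

(0, 4)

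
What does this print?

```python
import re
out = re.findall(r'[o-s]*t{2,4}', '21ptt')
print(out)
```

The pattern matches zero or more of a character in [o-s]; then 2 to 4 of a literal 't'.
Scanning left to right: at [2:5] → 'ptt'.
`findall` yields the raw match text (1 of them) because the pattern has no groups.

['ptt']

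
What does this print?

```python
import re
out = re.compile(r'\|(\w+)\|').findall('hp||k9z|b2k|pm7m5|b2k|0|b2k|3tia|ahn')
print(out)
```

['k9z', 'pm7m5', '0', '3tia']

With a single group, `findall` returns only what that group captured — 4 items.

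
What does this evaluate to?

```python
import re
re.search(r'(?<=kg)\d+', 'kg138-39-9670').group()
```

The lookaround is zero-width — it requires the adjacent text to match without consuming it, so the asserted text isn't part of the match.
`re.search` scans for the first position where the pattern succeeds.
The match spans [2:5] → '138'.

'138'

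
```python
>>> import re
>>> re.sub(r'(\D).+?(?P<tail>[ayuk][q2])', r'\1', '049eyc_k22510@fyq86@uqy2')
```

'049e2510@86@'

This matches a non-digit (captured); then one or more of any character (lazy); then one of [ayuk], then one of [q2] (captured as 'tail').
Matches: at [3:9] → 'eyc_k2'; at [13:17] → '@fyq'; at [19:24] → '@uqy2'.
Each match is replaced using the text its own group 1 captured.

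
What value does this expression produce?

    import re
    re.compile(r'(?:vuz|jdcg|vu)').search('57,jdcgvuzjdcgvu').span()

`re.search` tries every starting position until one works.
The match spans [3:7] → 'jdcg'.

(3, 7)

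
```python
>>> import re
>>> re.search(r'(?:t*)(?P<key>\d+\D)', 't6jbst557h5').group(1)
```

The pattern matches zero or more of a literal 't' (non-capturing group); then one or more of a digit, then a non-digit (captured as 'key').
`search` walks the string left to right and returns the first match it finds.
The match spans [0:3] → 't6j'.
Captured: group 1 = '6j'.

'6j'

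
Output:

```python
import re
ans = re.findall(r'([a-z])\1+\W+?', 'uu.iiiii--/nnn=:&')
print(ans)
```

`\1` is not a pattern — it's the concrete string captured by group 1, re-applied verbatim.
`findall` collects group 1 from each match (3 total).

['u', 'i', 'n']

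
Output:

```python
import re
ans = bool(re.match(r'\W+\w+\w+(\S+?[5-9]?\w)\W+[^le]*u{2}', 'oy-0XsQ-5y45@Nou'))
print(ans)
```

False

The pattern matches one or more of a non-word character; then one or more of a word character, then one or more of a word character; then one or more of a non-whitespace character (lazy), then optionally a character in [5-9], then a word character (captured); then one or more of a non-word character, then zero or more of any character except [le], then exactly 2 of the literal 'u'.
`re.match` only tries the pattern at the start of the string.
Here the pattern fails at index 0, so the call returns None, and `bool(None)` is False.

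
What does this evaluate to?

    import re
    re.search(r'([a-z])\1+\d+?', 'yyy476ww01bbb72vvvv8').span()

(0, 4)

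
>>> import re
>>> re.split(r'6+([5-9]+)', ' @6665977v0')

[' @', '5977', 'v0']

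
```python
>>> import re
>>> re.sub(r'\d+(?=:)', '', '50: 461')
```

': 461'

Lookahead/lookbehind check context without consuming it, so the matched span excludes the asserted characters.
Matches: at [0:2] → '50'.
Each match is replaced by ''.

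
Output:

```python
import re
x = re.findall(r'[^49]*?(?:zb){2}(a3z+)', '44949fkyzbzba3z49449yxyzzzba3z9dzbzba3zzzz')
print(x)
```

['a3z', 'a3zzzz']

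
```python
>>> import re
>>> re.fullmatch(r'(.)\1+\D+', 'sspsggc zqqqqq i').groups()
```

`\1` has to match the exact text group 1 already captured.
`re.fullmatch` requires the pattern to consume the entire string.
The match spans [0:16] → 'sspsggc zqqqqq i'.
Captured: group 1 = 's'.

('s',)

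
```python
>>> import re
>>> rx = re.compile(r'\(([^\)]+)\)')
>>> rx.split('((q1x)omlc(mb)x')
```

Matches to split on: at [0:6] → '((q1x)'; at [10:14] → '(mb)'.
Because the pattern has a capturing group, `split` also inserts each captured text between the pieces.

['', '(q1x', 'omlc', 'mb', 'x']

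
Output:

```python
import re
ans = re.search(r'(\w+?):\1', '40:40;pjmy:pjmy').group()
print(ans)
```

A backreference is literal: `\1` must see the identical characters the first group matched.
`re.search` tries every starting position until one works.
The match spans [0:5] → '40:40'.
Captured: group 1 = '40'.

40:40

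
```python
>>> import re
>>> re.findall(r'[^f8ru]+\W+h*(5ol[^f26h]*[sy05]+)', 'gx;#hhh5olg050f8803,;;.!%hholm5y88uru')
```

['5olg050']

This matches one or more of any character except [f8ru], then one or more of a non-word character, then zero or more of the literal 'h'; then the literal '5ol', then zero or more of any character except [f26h], then one or more of one of [sy05] (captured).
Walking the string: at [0:14] match 'gx;#hhh5olg050', group 1 = '5olg050'.
One capturing group, so `findall` returns just the captured substring from the one match — 1 in all.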